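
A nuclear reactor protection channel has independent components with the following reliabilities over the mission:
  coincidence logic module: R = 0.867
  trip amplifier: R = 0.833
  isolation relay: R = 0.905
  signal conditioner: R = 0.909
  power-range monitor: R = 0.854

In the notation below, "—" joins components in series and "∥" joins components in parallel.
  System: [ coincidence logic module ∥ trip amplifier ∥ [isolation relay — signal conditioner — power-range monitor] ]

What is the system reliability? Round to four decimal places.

0.9934

Series (isolation relay, signal conditioner, and power-range monitor): 0.905000 × 0.909000 × 0.854000 = 0.702539
Parallel (coincidence logic module, trip amplifier, and [0.702539]): 1 − (1 − 0.867000)(1 − 0.833000)(1 − 0.702539) = 0.9934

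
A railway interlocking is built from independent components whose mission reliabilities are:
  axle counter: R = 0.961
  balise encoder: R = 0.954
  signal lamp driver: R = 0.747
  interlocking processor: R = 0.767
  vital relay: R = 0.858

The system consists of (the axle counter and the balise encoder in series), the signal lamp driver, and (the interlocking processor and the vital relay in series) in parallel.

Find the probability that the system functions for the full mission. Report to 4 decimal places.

0.9928

Series (axle counter and balise encoder): 0.961000 × 0.954000 = 0.916794
Series (interlocking processor and vital relay): 0.767000 × 0.858000 = 0.658086
Parallel ([0.916794], signal lamp driver, and [0.658086]): 1 − (1 − 0.916794)(1 − 0.747000)(1 − 0.658086) = 0.9928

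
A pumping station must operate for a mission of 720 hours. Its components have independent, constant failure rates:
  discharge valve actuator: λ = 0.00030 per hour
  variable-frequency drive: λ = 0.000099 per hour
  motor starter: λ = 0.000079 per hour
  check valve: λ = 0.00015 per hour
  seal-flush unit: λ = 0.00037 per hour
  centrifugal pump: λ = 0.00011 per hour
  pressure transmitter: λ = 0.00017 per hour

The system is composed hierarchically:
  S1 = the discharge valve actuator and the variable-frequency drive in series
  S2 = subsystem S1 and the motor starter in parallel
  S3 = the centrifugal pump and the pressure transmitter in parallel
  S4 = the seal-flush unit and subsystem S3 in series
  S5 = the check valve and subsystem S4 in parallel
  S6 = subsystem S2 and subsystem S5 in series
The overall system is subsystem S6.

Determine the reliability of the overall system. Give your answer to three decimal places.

R(discharge valve actuator) = exp(−0.00030 × 720) = 0.80574
R(variable-frequency drive) = exp(−0.000099 × 720) = 0.93120
R(motor starter) = exp(−0.000079 × 720) = 0.94471
R(check valve) = exp(−0.00015 × 720) = 0.89763
R(seal-flush unit) = exp(−0.00037 × 720) = 0.76613
R(centrifugal pump) = exp(−0.00011 × 720) = 0.92386
R(pressure transmitter) = exp(−0.00017 × 720) = 0.88479
Series (discharge valve actuator and variable-frequency drive): 0.80574 × 0.93120 = 0.75031
Parallel ([0.75031] and motor starter): 1 − (1 − 0.75031)(1 − 0.94471) = 0.98619
Parallel (centrifugal pump and pressure transmitter): 1 − (1 − 0.92386)(1 − 0.88479) = 0.99123
Series (seal-flush unit and [0.99123]): 0.76613 × 0.99123 = 0.75941
Parallel (check valve and [0.75941]): 1 − (1 − 0.89763)(1 − 0.75941) = 0.97537
Series ([0.98619] and [0.97537]): 0.98619 × 0.97537 = 0.962

0.962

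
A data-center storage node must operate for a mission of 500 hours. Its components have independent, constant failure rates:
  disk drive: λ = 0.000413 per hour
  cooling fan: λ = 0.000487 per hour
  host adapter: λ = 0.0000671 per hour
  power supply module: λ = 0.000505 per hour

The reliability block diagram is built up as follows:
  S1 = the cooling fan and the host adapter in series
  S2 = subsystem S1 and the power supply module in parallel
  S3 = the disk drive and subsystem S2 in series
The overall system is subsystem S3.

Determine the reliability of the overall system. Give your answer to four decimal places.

R(disk drive) = exp(−0.000413 × 500) = 0.813426
R(cooling fan) = exp(−0.000487 × 500) = 0.783879
R(host adapter) = exp(−0.0000671 × 500) = 0.967007
R(power supply module) = exp(−0.000505 × 500) = 0.776856
Series (cooling fan and host adapter): 0.783879 × 0.967007 = 0.758016
Parallel ([0.758016] and power supply module): 1 − (1 − 0.758016)(1 − 0.776856) = 0.946003
Series (disk drive and [0.946003]): 0.813426 × 0.946003 = 0.7695

0.7695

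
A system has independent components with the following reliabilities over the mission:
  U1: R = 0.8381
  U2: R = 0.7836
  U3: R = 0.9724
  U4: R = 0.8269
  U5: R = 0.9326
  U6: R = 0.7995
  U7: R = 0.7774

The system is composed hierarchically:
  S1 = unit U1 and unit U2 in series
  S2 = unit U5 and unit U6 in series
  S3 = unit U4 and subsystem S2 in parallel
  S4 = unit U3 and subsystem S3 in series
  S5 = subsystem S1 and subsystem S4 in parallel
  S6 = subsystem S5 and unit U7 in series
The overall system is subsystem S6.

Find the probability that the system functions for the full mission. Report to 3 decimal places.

0.759

Series (U1 and U2): 0.83810 × 0.78360 = 0.65674
Series (U5 and U6): 0.93260 × 0.79950 = 0.74561
Parallel (U4 and [0.74561]): 1 − (1 − 0.82690)(1 − 0.74561) = 0.95597
Series (U3 and [0.95597]): 0.97240 × 0.95597 = 0.92959
Parallel ([0.65674] and [0.92959]): 1 − (1 − 0.65674)(1 − 0.92959) = 0.97583
Series ([0.97583] and U7): 0.97583 × 0.77740 = 0.759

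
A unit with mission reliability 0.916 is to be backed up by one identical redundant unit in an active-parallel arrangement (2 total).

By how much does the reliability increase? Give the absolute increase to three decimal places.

0.077

R_before = 0.916
R_after = 1 − (1 − 0.916)^2 = 0.993
ΔR = 0.993 − 0.916 = 0.077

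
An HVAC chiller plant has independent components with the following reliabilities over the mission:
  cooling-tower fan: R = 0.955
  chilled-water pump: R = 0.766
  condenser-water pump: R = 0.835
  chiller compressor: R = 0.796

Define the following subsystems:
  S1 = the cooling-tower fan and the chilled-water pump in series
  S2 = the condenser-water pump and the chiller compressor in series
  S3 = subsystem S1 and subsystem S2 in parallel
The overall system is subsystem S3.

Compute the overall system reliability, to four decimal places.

0.9100

Series (cooling-tower fan and chilled-water pump): 0.955000 × 0.766000 = 0.731530
Series (condenser-water pump and chiller compressor): 0.835000 × 0.796000 = 0.664660
Parallel ([0.731530] and [0.664660]): 1 − (1 − 0.731530)(1 − 0.664660) = 0.9100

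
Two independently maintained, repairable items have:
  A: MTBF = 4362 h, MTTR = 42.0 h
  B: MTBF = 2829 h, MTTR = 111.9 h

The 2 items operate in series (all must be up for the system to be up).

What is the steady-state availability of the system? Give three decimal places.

0.953

A(A) = MTBF/(MTBF+MTTR) = 4362/(4362+42.0) = 0.990463
A(B) = MTBF/(MTBF+MTTR) = 2829/(2829+111.9) = 0.961950
Series availability: 0.990463 × 0.961950 = 0.953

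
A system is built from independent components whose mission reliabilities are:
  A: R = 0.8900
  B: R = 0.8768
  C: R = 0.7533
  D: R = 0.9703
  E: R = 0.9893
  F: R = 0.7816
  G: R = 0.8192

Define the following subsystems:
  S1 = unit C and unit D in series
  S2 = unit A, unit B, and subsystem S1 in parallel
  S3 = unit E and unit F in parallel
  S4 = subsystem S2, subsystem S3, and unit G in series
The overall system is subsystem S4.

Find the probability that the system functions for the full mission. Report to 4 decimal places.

0.8143

Series (C and D): 0.753300 × 0.970300 = 0.730927
Parallel (A, B, and [0.730927]): 1 − (1 − 0.890000)(1 − 0.876800)(1 − 0.730927) = 0.996354
Parallel (E and F): 1 − (1 − 0.989300)(1 − 0.781600) = 0.997663
Series ([0.996354], [0.997663], and G): 0.996354 × 0.997663 × 0.819200 = 0.8143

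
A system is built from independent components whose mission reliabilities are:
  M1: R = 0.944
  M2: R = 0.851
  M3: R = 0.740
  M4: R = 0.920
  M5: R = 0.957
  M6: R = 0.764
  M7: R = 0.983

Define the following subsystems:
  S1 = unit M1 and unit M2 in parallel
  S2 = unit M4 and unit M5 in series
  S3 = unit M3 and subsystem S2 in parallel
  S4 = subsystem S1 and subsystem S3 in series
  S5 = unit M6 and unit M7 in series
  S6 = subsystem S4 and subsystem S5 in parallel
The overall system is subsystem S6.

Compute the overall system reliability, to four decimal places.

Parallel (M1 and M2): 1 − (1 − 0.944000)(1 − 0.851000) = 0.991656
Series (M4 and M5): 0.920000 × 0.957000 = 0.880440
Parallel (M3 and [0.880440]): 1 − (1 − 0.740000)(1 − 0.880440) = 0.968914
Series ([0.991656] and [0.968914]): 0.991656 × 0.968914 = 0.960829
Series (M6 and M7): 0.764000 × 0.983000 = 0.751012
Parallel ([0.960829] and [0.751012]): 1 − (1 − 0.960829)(1 − 0.751012) = 0.9902

0.9902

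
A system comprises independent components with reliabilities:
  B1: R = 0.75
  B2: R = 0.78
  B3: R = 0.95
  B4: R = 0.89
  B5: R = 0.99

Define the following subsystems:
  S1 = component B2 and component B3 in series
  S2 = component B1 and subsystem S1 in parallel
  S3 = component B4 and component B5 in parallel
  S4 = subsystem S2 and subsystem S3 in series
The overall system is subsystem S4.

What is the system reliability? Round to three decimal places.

Series (B2 and B3): 0.78000 × 0.95000 = 0.74100
Parallel (B1 and [0.74100]): 1 − (1 − 0.75000)(1 − 0.74100) = 0.93525
Parallel (B4 and B5): 1 − (1 − 0.89000)(1 − 0.99000) = 0.99890
Series ([0.93525] and [0.99890]): 0.93525 × 0.99890 = 0.934

0.934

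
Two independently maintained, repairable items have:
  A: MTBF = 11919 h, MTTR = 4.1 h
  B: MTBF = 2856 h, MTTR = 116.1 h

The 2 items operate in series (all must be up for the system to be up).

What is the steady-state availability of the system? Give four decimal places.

A(A) = MTBF/(MTBF+MTTR) = 11919/(11919+4.1) = 0.999656
A(B) = MTBF/(MTBF+MTTR) = 2856/(2856+116.1) = 0.960937
Series availability: 0.999656 × 0.960937 = 0.9606

0.9606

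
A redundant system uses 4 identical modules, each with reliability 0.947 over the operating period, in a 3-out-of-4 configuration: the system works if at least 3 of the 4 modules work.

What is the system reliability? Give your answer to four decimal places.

0.9843

R = Σ_{i=3}^{4} C(4,i) p^i (1−p)^{4−i} with p = 0.947
C(4,3)·0.947^3·0.053^1 = 0.180047
C(4,4)·0.947^4·0.053^0 = 0.804266
Sum = 0.9843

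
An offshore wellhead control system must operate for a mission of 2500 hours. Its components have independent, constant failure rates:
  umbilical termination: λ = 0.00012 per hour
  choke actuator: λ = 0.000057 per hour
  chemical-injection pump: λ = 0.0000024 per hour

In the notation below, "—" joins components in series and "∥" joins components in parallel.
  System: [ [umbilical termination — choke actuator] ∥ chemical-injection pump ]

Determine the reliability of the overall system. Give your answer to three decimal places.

0.998

R(umbilical termination) = exp(−0.00012 × 2500) = 0.74082
R(choke actuator) = exp(−0.000057 × 2500) = 0.86719
R(chemical-injection pump) = exp(−0.0000024 × 2500) = 0.99402
Series (umbilical termination and choke actuator): 0.74082 × 0.86719 = 0.64243
Parallel ([0.64243] and chemical-injection pump): 1 − (1 − 0.64243)(1 − 0.99402) = 0.998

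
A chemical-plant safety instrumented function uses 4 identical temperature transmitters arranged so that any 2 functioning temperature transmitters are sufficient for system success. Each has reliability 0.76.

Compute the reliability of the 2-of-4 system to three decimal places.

R = Σ_{i=2}^{4} C(4,i) p^i (1−p)^{4−i} with p = 0.76
C(4,2)·0.76^2·0.24^2 = 0.19962
C(4,3)·0.76^3·0.24^1 = 0.42142
C(4,4)·0.76^4·0.24^0 = 0.33362
Sum = 0.955

0.955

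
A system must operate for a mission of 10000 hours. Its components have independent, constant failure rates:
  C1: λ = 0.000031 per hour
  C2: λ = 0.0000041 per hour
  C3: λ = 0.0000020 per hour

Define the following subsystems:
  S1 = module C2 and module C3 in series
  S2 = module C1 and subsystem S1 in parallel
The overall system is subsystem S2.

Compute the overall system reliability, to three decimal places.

0.984

R(C1) = exp(−0.000031 × 10000) = 0.73345
R(C2) = exp(−0.0000041 × 10000) = 0.95983
R(C3) = exp(−0.0000020 × 10000) = 0.98020
Series (C2 and C3): 0.95983 × 0.98020 = 0.94083
Parallel (C1 and [0.94083]): 1 − (1 − 0.73345)(1 − 0.94083) = 0.984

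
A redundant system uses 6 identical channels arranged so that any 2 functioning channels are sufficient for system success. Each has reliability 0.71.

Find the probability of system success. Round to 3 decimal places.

R = Σ_{i=2}^{6} C(6,i) p^i (1−p)^{6−i} with p = 0.71
C(6,2)·0.71^2·0.29^4 = 0.05348
C(6,3)·0.71^3·0.29^3 = 0.17458
C(6,4)·0.71^4·0.29^2 = 0.32057
C(6,5)·0.71^5·0.29^1 = 0.31394
C(6,6)·0.71^6·0.29^0 = 0.12810
Sum = 0.991

0.991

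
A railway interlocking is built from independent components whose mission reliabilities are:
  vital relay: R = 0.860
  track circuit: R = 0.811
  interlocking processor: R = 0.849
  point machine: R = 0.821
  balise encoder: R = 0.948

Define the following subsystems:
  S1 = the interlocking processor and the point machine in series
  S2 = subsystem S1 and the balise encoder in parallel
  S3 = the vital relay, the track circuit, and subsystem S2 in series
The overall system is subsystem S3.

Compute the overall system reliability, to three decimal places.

0.686

Series (interlocking processor and point machine): 0.84900 × 0.82100 = 0.69703
Parallel ([0.69703] and balise encoder): 1 − (1 − 0.69703)(1 − 0.94800) = 0.98425
Series (vital relay, track circuit, and [0.98425]): 0.86000 × 0.81100 × 0.98425 = 0.686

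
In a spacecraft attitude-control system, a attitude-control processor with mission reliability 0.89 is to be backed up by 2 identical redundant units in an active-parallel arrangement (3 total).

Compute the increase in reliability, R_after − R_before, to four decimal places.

R_before = 0.89
R_after = 1 − (1 − 0.89)^3 = 0.9987
ΔR = 0.9987 − 0.89 = 0.1087

0.1087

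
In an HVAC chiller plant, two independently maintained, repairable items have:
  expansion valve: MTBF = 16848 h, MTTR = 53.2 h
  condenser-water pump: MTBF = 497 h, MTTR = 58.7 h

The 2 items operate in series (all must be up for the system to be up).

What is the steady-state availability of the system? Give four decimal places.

0.8916

A(expansion valve) = MTBF/(MTBF+MTTR) = 16848/(16848+53.2) = 0.996852
A(condenser-water pump) = MTBF/(MTBF+MTTR) = 497/(497+58.7) = 0.894367
Series availability: 0.996852 × 0.894367 = 0.8916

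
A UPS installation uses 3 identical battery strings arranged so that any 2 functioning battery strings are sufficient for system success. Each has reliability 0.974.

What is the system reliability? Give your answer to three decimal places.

R = Σ_{i=2}^{3} C(3,i) p^i (1−p)^{3−i} with p = 0.974
C(3,2)·0.974^2·0.026^1 = 0.07400
C(3,3)·0.974^3·0.026^0 = 0.92401
Sum = 0.998

0.998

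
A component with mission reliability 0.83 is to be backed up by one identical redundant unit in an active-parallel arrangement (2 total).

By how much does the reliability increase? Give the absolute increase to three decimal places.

R_before = 0.83
R_after = 1 − (1 − 0.83)^2 = 0.971
ΔR = 0.971 − 0.83 = 0.141

0.141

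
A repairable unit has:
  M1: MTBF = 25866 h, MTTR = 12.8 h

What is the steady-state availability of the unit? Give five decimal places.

A(M1) = MTBF/(MTBF+MTTR) = 25866/(25866+12.8) = 0.99951

0.99951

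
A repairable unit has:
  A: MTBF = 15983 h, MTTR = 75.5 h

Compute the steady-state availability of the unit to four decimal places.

A(A) = MTBF/(MTBF+MTTR) = 15983/(15983+75.5) = 0.9953

0.9953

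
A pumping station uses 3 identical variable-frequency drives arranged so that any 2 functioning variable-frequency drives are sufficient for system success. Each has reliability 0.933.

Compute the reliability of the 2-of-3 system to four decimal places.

0.9871

R = Σ_{i=2}^{3} C(3,i) p^i (1−p)^{3−i} with p = 0.933
C(3,2)·0.933^2·0.067^1 = 0.174968
C(3,3)·0.933^3·0.067^0 = 0.812166
Sum = 0.9871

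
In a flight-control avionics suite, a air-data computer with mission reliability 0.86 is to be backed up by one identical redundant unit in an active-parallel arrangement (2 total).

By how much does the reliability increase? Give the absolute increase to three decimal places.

R_before = 0.86
R_after = 1 − (1 − 0.86)^2 = 0.980
ΔR = 0.980 − 0.86 = 0.120

0.120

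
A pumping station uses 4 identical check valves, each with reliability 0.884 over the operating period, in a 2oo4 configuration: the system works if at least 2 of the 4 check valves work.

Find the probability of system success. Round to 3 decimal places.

R = Σ_{i=2}^{4} C(4,i) p^i (1−p)^{4−i} with p = 0.884
C(4,2)·0.884^2·0.116^2 = 0.06309
C(4,3)·0.884^3·0.116^1 = 0.32053
C(4,4)·0.884^4·0.116^0 = 0.61067
Sum = 0.994

0.994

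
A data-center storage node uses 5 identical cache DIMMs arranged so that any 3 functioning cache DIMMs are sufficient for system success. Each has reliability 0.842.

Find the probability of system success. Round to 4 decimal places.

0.9693

R = Σ_{i=3}^{5} C(5,i) p^i (1−p)^{5−i} with p = 0.842
C(5,3)·0.842^3·0.158^2 = 0.149022
C(5,4)·0.842^4·0.158^1 = 0.397078
C(5,5)·0.842^5·0.158^0 = 0.423214
Sum = 0.9693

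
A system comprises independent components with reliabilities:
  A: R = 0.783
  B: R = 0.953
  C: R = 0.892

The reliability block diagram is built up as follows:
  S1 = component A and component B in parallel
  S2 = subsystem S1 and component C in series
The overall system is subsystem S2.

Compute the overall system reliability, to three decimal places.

Parallel (A and B): 1 − (1 − 0.78300)(1 − 0.95300) = 0.98980
Series ([0.98980] and C): 0.98980 × 0.89200 = 0.883

0.883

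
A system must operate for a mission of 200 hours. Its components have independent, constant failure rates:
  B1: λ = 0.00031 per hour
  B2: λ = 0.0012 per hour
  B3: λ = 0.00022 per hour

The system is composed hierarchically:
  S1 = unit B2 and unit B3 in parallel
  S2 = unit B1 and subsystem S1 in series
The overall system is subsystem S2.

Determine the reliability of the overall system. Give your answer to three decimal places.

R(B1) = exp(−0.00031 × 200) = 0.93988
R(B2) = exp(−0.0012 × 200) = 0.78663
R(B3) = exp(−0.00022 × 200) = 0.95695
Parallel (B2 and B3): 1 − (1 − 0.78663)(1 − 0.95695) = 0.99081
Series (B1 and [0.99081]): 0.93988 × 0.99081 = 0.931

0.931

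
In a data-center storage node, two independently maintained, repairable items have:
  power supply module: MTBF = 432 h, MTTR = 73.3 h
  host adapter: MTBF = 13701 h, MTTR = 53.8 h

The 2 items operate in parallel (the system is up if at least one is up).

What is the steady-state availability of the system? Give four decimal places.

A(power supply module) = MTBF/(MTBF+MTTR) = 432/(432+73.3) = 0.854938
A(host adapter) = MTBF/(MTBF+MTTR) = 13701/(13701+53.8) = 0.996089
Parallel availability: 1 − (1 − 0.854938)(1 − 0.996089) = 0.9994

0.9994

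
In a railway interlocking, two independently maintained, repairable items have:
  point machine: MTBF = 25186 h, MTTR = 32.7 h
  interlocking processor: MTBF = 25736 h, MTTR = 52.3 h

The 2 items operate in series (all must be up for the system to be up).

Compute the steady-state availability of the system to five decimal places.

0.99668

A(point machine) = MTBF/(MTBF+MTTR) = 25186/(25186+32.7) = 0.998703
A(interlocking processor) = MTBF/(MTBF+MTTR) = 25736/(25736+52.3) = 0.997972
Series availability: 0.998703 × 0.997972 = 0.99668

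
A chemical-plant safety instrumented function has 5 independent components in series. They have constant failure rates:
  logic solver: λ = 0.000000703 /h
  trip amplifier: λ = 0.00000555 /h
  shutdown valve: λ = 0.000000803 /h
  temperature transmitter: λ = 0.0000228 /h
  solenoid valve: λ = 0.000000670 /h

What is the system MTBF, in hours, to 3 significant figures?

Series of exponential components: λ_sys = Σ λ_i
λ_sys = 0.000000703 + 0.00000555 + 0.000000803 + 0.0000228 + 0.000000670 = 3.0526e-05 /h
MTBF = 1 / λ_sys = 32800 h

32800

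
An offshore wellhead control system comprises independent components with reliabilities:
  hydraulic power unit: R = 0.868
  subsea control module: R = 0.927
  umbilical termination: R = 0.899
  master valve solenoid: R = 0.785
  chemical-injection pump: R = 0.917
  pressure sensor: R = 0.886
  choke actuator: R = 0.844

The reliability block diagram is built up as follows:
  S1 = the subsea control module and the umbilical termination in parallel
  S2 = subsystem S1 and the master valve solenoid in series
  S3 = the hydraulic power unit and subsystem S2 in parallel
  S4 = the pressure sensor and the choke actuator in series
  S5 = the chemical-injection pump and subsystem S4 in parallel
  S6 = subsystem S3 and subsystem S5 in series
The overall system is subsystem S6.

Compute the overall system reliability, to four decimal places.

Parallel (subsea control module and umbilical termination): 1 − (1 − 0.927000)(1 − 0.899000) = 0.992627
Series ([0.992627] and master valve solenoid): 0.992627 × 0.785000 = 0.779212
Parallel (hydraulic power unit and [0.779212]): 1 − (1 − 0.868000)(1 − 0.779212) = 0.970856
Series (pressure sensor and choke actuator): 0.886000 × 0.844000 = 0.747784
Parallel (chemical-injection pump and [0.747784]): 1 − (1 − 0.917000)(1 − 0.747784) = 0.979066
Series ([0.970856] and [0.979066]): 0.970856 × 0.979066 = 0.9505

0.9505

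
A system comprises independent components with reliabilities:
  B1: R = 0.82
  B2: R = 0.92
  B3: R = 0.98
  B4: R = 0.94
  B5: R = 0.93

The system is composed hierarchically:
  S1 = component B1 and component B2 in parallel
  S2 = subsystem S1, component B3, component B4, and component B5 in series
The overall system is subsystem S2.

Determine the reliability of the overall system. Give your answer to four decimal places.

Parallel (B1 and B2): 1 − (1 − 0.820000)(1 − 0.920000) = 0.985600
Series ([0.985600], B3, B4, and B5): 0.985600 × 0.980000 × 0.940000 × 0.930000 = 0.8444

0.8444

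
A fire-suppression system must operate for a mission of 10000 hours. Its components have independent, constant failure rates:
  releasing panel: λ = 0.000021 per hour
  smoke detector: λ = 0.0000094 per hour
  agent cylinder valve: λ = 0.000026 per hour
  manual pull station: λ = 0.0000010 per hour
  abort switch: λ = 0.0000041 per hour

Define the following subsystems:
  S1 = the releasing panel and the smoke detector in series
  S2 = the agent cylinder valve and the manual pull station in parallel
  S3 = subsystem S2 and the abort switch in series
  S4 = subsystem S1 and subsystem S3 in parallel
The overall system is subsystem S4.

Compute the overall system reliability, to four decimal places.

R(releasing panel) = exp(−0.000021 × 10000) = 0.810584
R(smoke detector) = exp(−0.0000094 × 10000) = 0.910283
R(agent cylinder valve) = exp(−0.000026 × 10000) = 0.771052
R(manual pull station) = exp(−0.0000010 × 10000) = 0.990050
R(abort switch) = exp(−0.0000041 × 10000) = 0.959829
Series (releasing panel and smoke detector): 0.810584 × 0.910283 = 0.737861
Parallel (agent cylinder valve and manual pull station): 1 − (1 − 0.771052)(1 − 0.990050) = 0.997722
Series ([0.997722] and abort switch): 0.997722 × 0.959829 = 0.957643
Parallel ([0.737861] and [0.957643]): 1 − (1 − 0.737861)(1 − 0.957643) = 0.9889

0.9889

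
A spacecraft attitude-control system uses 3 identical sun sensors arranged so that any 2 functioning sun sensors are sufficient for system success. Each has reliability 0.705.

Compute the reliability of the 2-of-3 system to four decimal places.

R = Σ_{i=2}^{3} C(3,i) p^i (1−p)^{3−i} with p = 0.705
C(3,2)·0.705^2·0.295^1 = 0.439867
C(3,3)·0.705^3·0.295^0 = 0.350403
Sum = 0.7903

0.7903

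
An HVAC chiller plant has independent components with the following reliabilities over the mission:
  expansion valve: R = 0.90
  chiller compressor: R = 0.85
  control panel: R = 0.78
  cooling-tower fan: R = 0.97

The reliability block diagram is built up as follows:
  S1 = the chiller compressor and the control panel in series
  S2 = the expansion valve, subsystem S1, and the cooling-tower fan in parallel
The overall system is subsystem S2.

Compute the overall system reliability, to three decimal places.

Series (chiller compressor and control panel): 0.85000 × 0.78000 = 0.66300
Parallel (expansion valve, [0.66300], and cooling-tower fan): 1 − (1 − 0.90000)(1 − 0.66300)(1 − 0.97000) = 0.999

0.999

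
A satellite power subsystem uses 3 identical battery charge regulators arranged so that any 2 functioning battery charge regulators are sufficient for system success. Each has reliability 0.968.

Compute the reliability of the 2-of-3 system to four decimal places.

R = Σ_{i=2}^{3} C(3,i) p^i (1−p)^{3−i} with p = 0.968
C(3,2)·0.968^2·0.032^1 = 0.089954
C(3,3)·0.968^3·0.032^0 = 0.907039
Sum = 0.9970

0.9970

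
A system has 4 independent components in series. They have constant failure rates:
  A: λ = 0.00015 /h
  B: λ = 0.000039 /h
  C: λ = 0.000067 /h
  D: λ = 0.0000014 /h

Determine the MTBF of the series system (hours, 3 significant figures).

Series of exponential components: λ_sys = Σ λ_i
λ_sys = 0.00015 + 0.000039 + 0.000067 + 0.0000014 = 2.5740e-04 /h
MTBF = 1 / λ_sys = 3890 h

3890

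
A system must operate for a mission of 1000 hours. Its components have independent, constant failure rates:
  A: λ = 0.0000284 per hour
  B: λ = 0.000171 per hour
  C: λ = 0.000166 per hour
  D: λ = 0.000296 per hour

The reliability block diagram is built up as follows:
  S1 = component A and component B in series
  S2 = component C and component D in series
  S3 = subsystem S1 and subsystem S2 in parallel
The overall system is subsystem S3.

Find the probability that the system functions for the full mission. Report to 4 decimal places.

0.9331

R(A) = exp(−0.0000284 × 1000) = 0.971999
R(B) = exp(−0.000171 × 1000) = 0.842822
R(C) = exp(−0.000166 × 1000) = 0.847046
R(D) = exp(−0.000296 × 1000) = 0.743787
Series (A and B): 0.971999 × 0.842822 = 0.819222
Series (C and D): 0.847046 × 0.743787 = 0.630022
Parallel ([0.819222] and [0.630022]): 1 − (1 − 0.819222)(1 − 0.630022) = 0.9331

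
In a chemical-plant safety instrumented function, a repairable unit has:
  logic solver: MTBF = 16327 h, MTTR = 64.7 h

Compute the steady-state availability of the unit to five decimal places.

0.99605

A(logic solver) = MTBF/(MTBF+MTTR) = 16327/(16327+64.7) = 0.99605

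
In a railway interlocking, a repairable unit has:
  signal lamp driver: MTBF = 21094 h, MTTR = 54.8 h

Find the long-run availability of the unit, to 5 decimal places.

0.99741

A(signal lamp driver) = MTBF/(MTBF+MTTR) = 21094/(21094+54.8) = 0.99741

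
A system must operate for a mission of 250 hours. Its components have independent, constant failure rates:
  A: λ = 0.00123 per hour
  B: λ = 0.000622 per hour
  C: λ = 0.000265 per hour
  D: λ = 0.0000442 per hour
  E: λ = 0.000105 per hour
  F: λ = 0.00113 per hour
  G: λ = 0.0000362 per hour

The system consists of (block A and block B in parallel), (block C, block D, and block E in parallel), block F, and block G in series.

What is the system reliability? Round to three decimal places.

0.719

R(A) = exp(−0.00123 × 250) = 0.73528
R(B) = exp(−0.000622 × 250) = 0.85599
R(C) = exp(−0.000265 × 250) = 0.93590
R(D) = exp(−0.0000442 × 250) = 0.98901
R(E) = exp(−0.000105 × 250) = 0.97409
R(F) = exp(−0.00113 × 250) = 0.75390
R(G) = exp(−0.0000362 × 250) = 0.99099
Parallel (A and B): 1 − (1 − 0.73528)(1 − 0.85599) = 0.96188
Parallel (C, D, and E): 1 − (1 − 0.93590)(1 − 0.98901)(1 − 0.97409) = 0.99998
Series ([0.96188], [0.99998], F, and G): 0.96188 × 0.99998 × 0.75390 × 0.99099 = 0.719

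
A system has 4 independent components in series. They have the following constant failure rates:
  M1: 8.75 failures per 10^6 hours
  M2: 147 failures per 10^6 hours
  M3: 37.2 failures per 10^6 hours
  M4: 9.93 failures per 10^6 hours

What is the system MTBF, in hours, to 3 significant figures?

4930

Series of exponential components: λ_sys = Σ λ_i
λ_sys = 0.00000875 + 0.000147 + 0.0000372 + 0.00000993 = 2.0288e-04 /h
MTBF = 1 / λ_sys = 4930 h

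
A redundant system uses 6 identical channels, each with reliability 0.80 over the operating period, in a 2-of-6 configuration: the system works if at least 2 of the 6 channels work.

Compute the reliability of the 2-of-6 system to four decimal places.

0.9984

R = Σ_{i=2}^{6} C(6,i) p^i (1−p)^{6−i} with p = 0.80
C(6,2)·0.80^2·0.20^4 = 0.015360
C(6,3)·0.80^3·0.20^3 = 0.081920
C(6,4)·0.80^4·0.20^2 = 0.245760
C(6,5)·0.80^5·0.20^1 = 0.393216
C(6,6)·0.80^6·0.20^0 = 0.262144
Sum = 0.9984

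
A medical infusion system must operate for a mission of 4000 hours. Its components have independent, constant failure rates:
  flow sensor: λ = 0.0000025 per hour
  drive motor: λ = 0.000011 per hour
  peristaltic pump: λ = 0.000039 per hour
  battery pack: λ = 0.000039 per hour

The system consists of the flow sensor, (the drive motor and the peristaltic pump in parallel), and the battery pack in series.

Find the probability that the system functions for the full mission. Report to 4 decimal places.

R(flow sensor) = exp(−0.0000025 × 4000) = 0.990050
R(drive motor) = exp(−0.000011 × 4000) = 0.956954
R(peristaltic pump) = exp(−0.000039 × 4000) = 0.855559
R(battery pack) = exp(−0.000039 × 4000) = 0.855559
Parallel (drive motor and peristaltic pump): 1 − (1 − 0.956954)(1 − 0.855559) = 0.993782
Series (flow sensor, [0.993782], and battery pack): 0.990050 × 0.993782 × 0.855559 = 0.8418

0.8418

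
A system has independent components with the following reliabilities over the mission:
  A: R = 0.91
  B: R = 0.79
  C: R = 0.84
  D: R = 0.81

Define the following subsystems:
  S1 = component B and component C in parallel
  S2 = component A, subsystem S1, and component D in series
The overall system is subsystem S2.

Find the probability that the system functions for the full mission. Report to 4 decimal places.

Parallel (B and C): 1 − (1 − 0.790000)(1 − 0.840000) = 0.966400
Series (A, [0.966400], and D): 0.910000 × 0.966400 × 0.810000 = 0.7123

0.7123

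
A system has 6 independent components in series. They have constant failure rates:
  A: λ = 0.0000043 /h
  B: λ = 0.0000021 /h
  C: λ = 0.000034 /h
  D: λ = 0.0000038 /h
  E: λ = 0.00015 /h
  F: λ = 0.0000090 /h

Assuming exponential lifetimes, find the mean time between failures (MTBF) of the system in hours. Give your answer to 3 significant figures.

4920

Series of exponential components: λ_sys = Σ λ_i
λ_sys = 0.0000043 + 0.0000021 + 0.000034 + 0.0000038 + 0.00015 + 0.0000090 = 2.0320e-04 /h
MTBF = 1 / λ_sys = 4920 h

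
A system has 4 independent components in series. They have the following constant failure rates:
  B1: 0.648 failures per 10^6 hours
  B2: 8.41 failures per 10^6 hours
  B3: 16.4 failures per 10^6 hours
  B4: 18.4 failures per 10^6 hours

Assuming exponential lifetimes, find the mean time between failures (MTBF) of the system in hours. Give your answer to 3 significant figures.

22800

Series of exponential components: λ_sys = Σ λ_i
λ_sys = 0.000000648 + 0.00000841 + 0.0000164 + 0.0000184 = 4.3858e-05 /h
MTBF = 1 / λ_sys = 22800 h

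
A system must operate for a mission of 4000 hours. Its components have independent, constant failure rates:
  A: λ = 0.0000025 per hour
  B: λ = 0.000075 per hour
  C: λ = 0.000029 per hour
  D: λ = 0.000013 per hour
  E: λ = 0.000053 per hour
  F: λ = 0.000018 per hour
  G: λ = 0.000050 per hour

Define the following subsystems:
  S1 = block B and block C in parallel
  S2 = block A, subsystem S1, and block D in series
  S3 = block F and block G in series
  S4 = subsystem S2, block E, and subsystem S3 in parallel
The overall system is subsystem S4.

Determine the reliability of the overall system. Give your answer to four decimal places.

R(A) = exp(−0.0000025 × 4000) = 0.990050
R(B) = exp(−0.000075 × 4000) = 0.740818
R(C) = exp(−0.000029 × 4000) = 0.890475
R(D) = exp(−0.000013 × 4000) = 0.949329
R(E) = exp(−0.000053 × 4000) = 0.808965
R(F) = exp(−0.000018 × 4000) = 0.930531
R(G) = exp(−0.000050 × 4000) = 0.818731
Parallel (B and C): 1 − (1 − 0.740818)(1 − 0.890475) = 0.971613
Series (A, [0.971613], and D): 0.990050 × 0.971613 × 0.949329 = 0.913203
Series (F and G): 0.930531 × 0.818731 = 0.761855
Parallel ([0.913203], E, and [0.761855]): 1 − (1 − 0.913203)(1 − 0.808965)(1 − 0.761855) = 0.9961

0.9961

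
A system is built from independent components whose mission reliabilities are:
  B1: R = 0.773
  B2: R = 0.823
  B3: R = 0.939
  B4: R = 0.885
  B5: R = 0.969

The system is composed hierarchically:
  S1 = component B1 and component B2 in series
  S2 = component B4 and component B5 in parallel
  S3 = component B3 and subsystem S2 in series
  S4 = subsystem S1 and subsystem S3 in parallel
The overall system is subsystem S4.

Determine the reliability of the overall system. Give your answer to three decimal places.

0.977

Series (B1 and B2): 0.77300 × 0.82300 = 0.63618
Parallel (B4 and B5): 1 − (1 − 0.88500)(1 − 0.96900) = 0.99644
Series (B3 and [0.99644]): 0.93900 × 0.99644 = 0.93566
Parallel ([0.63618] and [0.93566]): 1 − (1 − 0.63618)(1 − 0.93566) = 0.977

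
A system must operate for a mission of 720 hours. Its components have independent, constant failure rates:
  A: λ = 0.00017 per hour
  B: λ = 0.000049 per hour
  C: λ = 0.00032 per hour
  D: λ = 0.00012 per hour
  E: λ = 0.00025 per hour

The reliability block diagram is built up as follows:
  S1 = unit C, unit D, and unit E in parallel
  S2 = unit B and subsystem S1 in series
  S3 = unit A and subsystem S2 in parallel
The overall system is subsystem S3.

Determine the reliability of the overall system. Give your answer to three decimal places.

R(A) = exp(−0.00017 × 720) = 0.88479
R(B) = exp(−0.000049 × 720) = 0.96534
R(C) = exp(−0.00032 × 720) = 0.79422
R(D) = exp(−0.00012 × 720) = 0.91723
R(E) = exp(−0.00025 × 720) = 0.83527
Parallel (C, D, and E): 1 − (1 − 0.79422)(1 − 0.91723)(1 − 0.83527) = 0.99719
Series (B and [0.99719]): 0.96534 × 0.99719 = 0.96263
Parallel (A and [0.96263]): 1 − (1 − 0.88479)(1 − 0.96263) = 0.996

0.996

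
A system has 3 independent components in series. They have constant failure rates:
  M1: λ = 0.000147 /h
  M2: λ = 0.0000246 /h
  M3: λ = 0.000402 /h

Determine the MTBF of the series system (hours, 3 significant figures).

1740

Series of exponential components: λ_sys = Σ λ_i
λ_sys = 0.000147 + 0.0000246 + 0.000402 = 5.7360e-04 /h
MTBF = 1 / λ_sys = 1740 h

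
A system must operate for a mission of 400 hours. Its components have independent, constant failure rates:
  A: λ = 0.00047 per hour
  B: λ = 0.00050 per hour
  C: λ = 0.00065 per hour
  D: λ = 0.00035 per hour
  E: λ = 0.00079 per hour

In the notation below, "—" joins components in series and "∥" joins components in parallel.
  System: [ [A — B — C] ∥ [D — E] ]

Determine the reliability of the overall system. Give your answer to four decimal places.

R(A) = exp(−0.00047 × 400) = 0.828615
R(B) = exp(−0.00050 × 400) = 0.818731
R(C) = exp(−0.00065 × 400) = 0.771052
R(D) = exp(−0.00035 × 400) = 0.869358
R(E) = exp(−0.00079 × 400) = 0.729059
Series (A, B, and C): 0.828615 × 0.818731 × 0.771052 = 0.523092
Series (D and E): 0.869358 × 0.729059 = 0.633813
Parallel ([0.523092] and [0.633813]): 1 − (1 − 0.523092)(1 − 0.633813) = 0.8254

0.8254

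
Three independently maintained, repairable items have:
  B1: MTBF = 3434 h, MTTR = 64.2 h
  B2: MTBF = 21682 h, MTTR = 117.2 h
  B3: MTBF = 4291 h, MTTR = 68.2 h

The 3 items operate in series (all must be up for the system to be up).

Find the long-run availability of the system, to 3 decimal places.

A(B1) = MTBF/(MTBF+MTTR) = 3434/(3434+64.2) = 0.981648
A(B2) = MTBF/(MTBF+MTTR) = 21682/(21682+117.2) = 0.994624
A(B3) = MTBF/(MTBF+MTTR) = 4291/(4291+68.2) = 0.984355
Series availability: 0.981648 × 0.994624 × 0.984355 = 0.961

0.961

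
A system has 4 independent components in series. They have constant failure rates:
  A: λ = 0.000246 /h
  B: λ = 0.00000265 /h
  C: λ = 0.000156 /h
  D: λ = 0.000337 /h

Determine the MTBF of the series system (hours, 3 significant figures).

1350

Series of exponential components: λ_sys = Σ λ_i
λ_sys = 0.000246 + 0.00000265 + 0.000156 + 0.000337 = 7.4165e-04 /h
MTBF = 1 / λ_sys = 1350 h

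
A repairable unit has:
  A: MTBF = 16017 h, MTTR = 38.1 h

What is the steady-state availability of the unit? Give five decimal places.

A(A) = MTBF/(MTBF+MTTR) = 16017/(16017+38.1) = 0.99763

0.99763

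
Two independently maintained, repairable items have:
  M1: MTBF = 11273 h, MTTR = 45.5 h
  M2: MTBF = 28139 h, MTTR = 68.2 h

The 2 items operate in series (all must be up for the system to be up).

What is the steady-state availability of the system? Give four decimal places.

0.9936

A(M1) = MTBF/(MTBF+MTTR) = 11273/(11273+45.5) = 0.995980
A(M2) = MTBF/(MTBF+MTTR) = 28139/(28139+68.2) = 0.997582
Series availability: 0.995980 × 0.997582 = 0.9936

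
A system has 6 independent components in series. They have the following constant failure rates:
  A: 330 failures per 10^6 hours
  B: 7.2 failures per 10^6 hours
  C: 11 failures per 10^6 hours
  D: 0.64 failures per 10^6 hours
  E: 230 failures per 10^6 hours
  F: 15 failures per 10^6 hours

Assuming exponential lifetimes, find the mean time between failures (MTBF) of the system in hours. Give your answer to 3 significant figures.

1680

Series of exponential components: λ_sys = Σ λ_i
λ_sys = 0.00033 + 0.0000072 + 0.000011 + 0.00000064 + 0.00023 + 0.000015 = 5.9384e-04 /h
MTBF = 1 / λ_sys = 1680 h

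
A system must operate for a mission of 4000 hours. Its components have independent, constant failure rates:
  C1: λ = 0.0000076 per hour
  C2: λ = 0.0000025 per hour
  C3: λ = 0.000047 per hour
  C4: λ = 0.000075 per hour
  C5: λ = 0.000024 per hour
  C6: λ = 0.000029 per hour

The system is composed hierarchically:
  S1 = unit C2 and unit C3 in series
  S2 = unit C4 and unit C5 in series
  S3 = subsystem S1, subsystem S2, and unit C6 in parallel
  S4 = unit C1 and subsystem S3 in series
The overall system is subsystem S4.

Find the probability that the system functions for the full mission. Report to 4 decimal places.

R(C1) = exp(−0.0000076 × 4000) = 0.970057
R(C2) = exp(−0.0000025 × 4000) = 0.990050
R(C3) = exp(−0.000047 × 4000) = 0.828615
R(C4) = exp(−0.000075 × 4000) = 0.740818
R(C5) = exp(−0.000024 × 4000) = 0.908464
R(C6) = exp(−0.000029 × 4000) = 0.890475
Series (C2 and C3): 0.990050 × 0.828615 = 0.820370
Series (C4 and C5): 0.740818 × 0.908464 = 0.673006
Parallel ([0.820370], [0.673006], and C6): 1 − (1 − 0.820370)(1 − 0.673006)(1 − 0.890475) = 0.993567
Series (C1 and [0.993567]): 0.970057 × 0.993567 = 0.9638

0.9638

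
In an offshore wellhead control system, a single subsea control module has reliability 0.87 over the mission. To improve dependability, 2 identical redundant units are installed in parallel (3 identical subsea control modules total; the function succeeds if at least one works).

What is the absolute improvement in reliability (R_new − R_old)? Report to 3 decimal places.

0.128

R_before = 0.87
R_after = 1 − (1 − 0.87)^3 = 0.998
ΔR = 0.998 − 0.87 = 0.128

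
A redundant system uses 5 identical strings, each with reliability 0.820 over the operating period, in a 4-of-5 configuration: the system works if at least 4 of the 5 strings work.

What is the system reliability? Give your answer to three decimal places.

R = Σ_{i=4}^{5} C(5,i) p^i (1−p)^{5−i} with p = 0.820
C(5,4)·0.820^4·0.180^1 = 0.40691
C(5,5)·0.820^5·0.180^0 = 0.37074
Sum = 0.778

0.778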